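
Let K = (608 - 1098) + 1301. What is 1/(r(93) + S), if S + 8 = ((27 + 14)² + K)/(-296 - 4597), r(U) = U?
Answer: 699/59059 ≈ 0.011836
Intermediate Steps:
K = 811 (K = -490 + 1301 = 811)
S = -5948/699 (S = -8 + ((27 + 14)² + 811)/(-296 - 4597) = -8 + (41² + 811)/(-4893) = -8 + (1681 + 811)*(-1/4893) = -8 + 2492*(-1/4893) = -8 - 356/699 = -5948/699 ≈ -8.5093)
1/(r(93) + S) = 1/(93 - 5948/699) = 1/(59059/699) = 699/59059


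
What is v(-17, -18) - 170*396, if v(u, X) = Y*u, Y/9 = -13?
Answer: -65331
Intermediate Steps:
Y = -117 (Y = 9*(-13) = -117)
v(u, X) = -117*u
v(-17, -18) - 170*396 = -117*(-17) - 170*396 = 1989 - 67320 = -65331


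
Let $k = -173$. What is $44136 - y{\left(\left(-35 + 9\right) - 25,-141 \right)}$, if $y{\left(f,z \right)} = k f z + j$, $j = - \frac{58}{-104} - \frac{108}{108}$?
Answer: $\frac{66985331}{52} \approx 1.2882 \cdot 10^{6}$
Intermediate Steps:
$j = - \frac{23}{52}$ ($j = \left(-58\right) \left(- \frac{1}{104}\right) - 1 = \frac{29}{52} - 1 = - \frac{23}{52} \approx -0.44231$)
$y{\left(f,z \right)} = - \frac{23}{52} - 173 f z$ ($y{\left(f,z \right)} = - 173 f z - \frac{23}{52} = - \frac{23}{52} - 173 f z$)
$44136 - y{\left(\left(-35 + 9\right) - 25,-141 \right)} = 44136 - \left(- \frac{23}{52} - 173 \left(\left(-35 + 9\right) - 25\right) \left(-141\right)\right) = 44136 - \left(- \frac{23}{52} - 173 \left(-26 - 25\right) \left(-141\right)\right) = 44136 - \left(- \frac{23}{52} - \left(-8823\right) \left(-141\right)\right) = 44136 - \left(- \frac{23}{52} - 1244043\right) = 44136 - - \frac{64690259}{52} = 44136 + \frac{64690259}{52} = \frac{66985331}{52}$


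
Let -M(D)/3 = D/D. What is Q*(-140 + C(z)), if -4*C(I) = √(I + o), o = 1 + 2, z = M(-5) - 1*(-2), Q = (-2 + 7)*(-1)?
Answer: 700 + 5*√2/4 ≈ 701.77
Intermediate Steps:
Q = -5 (Q = 5*(-1) = -5)
M(D) = -3 (M(D) = -3*D/D = -3*1 = -3)
z = -1 (z = -3 - 1*(-2) = -3 + 2 = -1)
o = 3
C(I) = -√(3 + I)/4 (C(I) = -√(I + 3)/4 = -√(3 + I)/4)
Q*(-140 + C(z)) = -5*(-140 - √(3 - 1)/4) = -5*(-140 - √2/4) = 700 + 5*√2/4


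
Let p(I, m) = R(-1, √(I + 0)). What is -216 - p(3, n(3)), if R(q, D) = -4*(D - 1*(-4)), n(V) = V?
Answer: -200 + 4*√3 ≈ -193.07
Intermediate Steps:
R(q, D) = -16 - 4*D (R(q, D) = -4*(D + 4) = -4*(4 + D) = -16 - 4*D)
p(I, m) = -16 - 4*√I (p(I, m) = -16 - 4*√(I + 0) = -16 - 4*√I)
-216 - p(3, n(3)) = -216 - (-16 - 4*√3) = -216 + (16 + 4*√3) = -200 + 4*√3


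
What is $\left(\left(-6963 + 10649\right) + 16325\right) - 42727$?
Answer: $-22716$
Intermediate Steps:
$\left(\left(-6963 + 10649\right) + 16325\right) - 42727 = \left(3686 + 16325\right) - 42727 = 20011 - 42727 = -22716$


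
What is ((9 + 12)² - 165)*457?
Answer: 126132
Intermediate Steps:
((9 + 12)² - 165)*457 = (21² - 165)*457 = (441 - 165)*457 = 276*457 = 126132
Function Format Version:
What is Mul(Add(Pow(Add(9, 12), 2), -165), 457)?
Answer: 126132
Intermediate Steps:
Mul(Add(Pow(Add(9, 12), 2), -165), 457) = Mul(Add(Pow(21, 2), -165), 457) = Mul(Add(441, -165), 457) = Mul(276, 457) = 126132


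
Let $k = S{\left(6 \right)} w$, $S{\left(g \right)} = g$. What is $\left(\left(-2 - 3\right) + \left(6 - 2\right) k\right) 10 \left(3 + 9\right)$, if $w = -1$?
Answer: $-3480$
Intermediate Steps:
$k = -6$ ($k = 6 \left(-1\right) = -6$)
$\left(\left(-2 - 3\right) + \left(6 - 2\right) k\right) 10 \left(3 + 9\right) = \left(\left(-2 - 3\right) + \left(6 - 2\right) \left(-6\right)\right) 10 \left(3 + 9\right) = \left(\left(-2 - 3\right) + \left(6 - 2\right) \left(-6\right)\right) 10 \cdot 12 = \left(-5 + 4 \left(-6\right)\right) 10 \cdot 12 = \left(-5 - 24\right) 10 \cdot 12 = \left(-29\right) 10 \cdot 12 = \left(-290\right) 12 = -3480$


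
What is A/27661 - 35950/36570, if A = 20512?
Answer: -24428911/101156277 ≈ -0.24150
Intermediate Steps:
A/27661 - 35950/36570 = 20512/27661 - 35950/36570 = 20512*(1/27661) - 35950*1/36570 = 20512/27661 - 3595/3657 = -24428911/101156277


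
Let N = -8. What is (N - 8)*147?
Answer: -2352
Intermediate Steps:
(N - 8)*147 = (-8 - 8)*147 = -16*147 = -2352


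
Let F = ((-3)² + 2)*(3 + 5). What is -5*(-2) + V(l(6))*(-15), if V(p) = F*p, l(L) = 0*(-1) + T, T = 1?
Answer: -1310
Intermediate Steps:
F = 88 (F = (9 + 2)*8 = 11*8 = 88)
l(L) = 1 (l(L) = 0*(-1) + 1 = 0 + 1 = 1)
V(p) = 88*p
-5*(-2) + V(l(6))*(-15) = -5*(-2) + (88*1)*(-15) = 10 + 88*(-15) = 10 - 1320 = -1310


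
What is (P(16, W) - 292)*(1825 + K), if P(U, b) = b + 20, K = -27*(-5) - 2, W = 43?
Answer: -448382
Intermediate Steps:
K = 133 (K = 135 - 2 = 133)
P(U, b) = 20 + b
(P(16, W) - 292)*(1825 + K) = ((20 + 43) - 292)*(1825 + 133) = (63 - 292)*1958 = -229*1958 = -448382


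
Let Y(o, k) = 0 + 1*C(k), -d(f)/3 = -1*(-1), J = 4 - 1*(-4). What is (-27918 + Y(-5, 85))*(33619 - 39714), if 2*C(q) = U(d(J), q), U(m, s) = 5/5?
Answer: 340314325/2 ≈ 1.7016e+8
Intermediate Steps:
J = 8 (J = 4 + 4 = 8)
d(f) = -3 (d(f) = -(-3)*(-1) = -3*1 = -3)
U(m, s) = 1 (U(m, s) = 5*(1/5) = 1)
C(q) = 1/2 (C(q) = (1/2)*1 = 1/2)
Y(o, k) = 1/2 (Y(o, k) = 0 + 1*(1/2) = 0 + 1/2 = 1/2)
(-27918 + Y(-5, 85))*(33619 - 39714) = (-27918 + 1/2)*(33619 - 39714) = -55835/2*(-6095) = 340314325/2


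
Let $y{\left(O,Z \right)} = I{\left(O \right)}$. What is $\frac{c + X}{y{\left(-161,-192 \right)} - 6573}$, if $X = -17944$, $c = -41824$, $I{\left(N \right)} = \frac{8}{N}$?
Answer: $\frac{9622648}{1058261} \approx 9.0929$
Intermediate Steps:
$y{\left(O,Z \right)} = \frac{8}{O}$
$\frac{c + X}{y{\left(-161,-192 \right)} - 6573} = \frac{-41824 - 17944}{\frac{8}{-161} - 6573} = - \frac{59768}{8 \left(- \frac{1}{161}\right) - 6573} = - \frac{59768}{- \frac{8}{161} - 6573} = - \frac{59768}{- \frac{1058261}{161}} = \left(-59768\right) \left(- \frac{161}{1058261}\right) = \frac{9622648}{1058261}$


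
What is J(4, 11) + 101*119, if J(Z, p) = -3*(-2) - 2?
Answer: 12023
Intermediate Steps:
J(Z, p) = 4 (J(Z, p) = 6 - 2 = 4)
J(4, 11) + 101*119 = 4 + 101*119 = 4 + 12019 = 12023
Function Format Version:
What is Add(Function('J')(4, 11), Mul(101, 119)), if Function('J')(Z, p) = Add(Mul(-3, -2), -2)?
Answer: 12023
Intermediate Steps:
Function('J')(Z, p) = 4 (Function('J')(Z, p) = Add(6, -2) = 4)
Add(Function('J')(4, 11), Mul(101, 119)) = Add(4, Mul(101, 119)) = Add(4, 12019) = 12023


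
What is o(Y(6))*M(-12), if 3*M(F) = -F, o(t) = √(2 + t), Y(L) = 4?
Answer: 4*√6 ≈ 9.7980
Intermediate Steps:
M(F) = -F/3 (M(F) = (-F)/3 = -F/3)
o(Y(6))*M(-12) = √(2 + 4)*(-⅓*(-12)) = √6*4 = 4*√6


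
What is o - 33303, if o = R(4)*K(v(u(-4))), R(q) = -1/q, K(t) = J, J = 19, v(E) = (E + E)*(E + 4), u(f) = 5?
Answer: -133231/4 ≈ -33308.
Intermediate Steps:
v(E) = 2*E*(4 + E) (v(E) = (2*E)*(4 + E) = 2*E*(4 + E))
K(t) = 19
o = -19/4 (o = -1/4*19 = -1*¼*19 = -¼*19 = -19/4 ≈ -4.7500)
o - 33303 = -19/4 - 33303 = -133231/4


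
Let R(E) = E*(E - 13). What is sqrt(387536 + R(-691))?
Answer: 20*sqrt(2185) ≈ 934.88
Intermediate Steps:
R(E) = E*(-13 + E)
sqrt(387536 + R(-691)) = sqrt(387536 - 691*(-13 - 691)) = sqrt(387536 - 691*(-704)) = sqrt(387536 + 486464) = sqrt(874000) = 20*sqrt(2185)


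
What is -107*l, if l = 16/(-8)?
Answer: 214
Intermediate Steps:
l = -2 (l = 16*(-⅛) = -2)
-107*l = -107*(-2) = 214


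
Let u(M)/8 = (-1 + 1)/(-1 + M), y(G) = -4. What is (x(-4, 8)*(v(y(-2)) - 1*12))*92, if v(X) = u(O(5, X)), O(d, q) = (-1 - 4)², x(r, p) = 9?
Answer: -9936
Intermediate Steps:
O(d, q) = 25 (O(d, q) = (-5)² = 25)
u(M) = 0 (u(M) = 8*((-1 + 1)/(-1 + M)) = 8*(0/(-1 + M)) = 8*0 = 0)
v(X) = 0
(x(-4, 8)*(v(y(-2)) - 1*12))*92 = (9*(0 - 1*12))*92 = (9*(0 - 12))*92 = (9*(-12))*92 = -108*92 = -9936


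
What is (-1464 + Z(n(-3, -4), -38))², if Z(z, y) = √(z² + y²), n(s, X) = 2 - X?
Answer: 2144776 - 5856*√370 ≈ 2.0321e+6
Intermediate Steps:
Z(z, y) = √(y² + z²)
(-1464 + Z(n(-3, -4), -38))² = (-1464 + √((-38)² + (2 - 1*(-4))²))² = (-1464 + √(1444 + (2 + 4)²))² = (-1464 + √(1444 + 6²))² = (-1464 + √(1444 + 36))² = (-1464 + √1480)² = (-1464 + 2*√370)²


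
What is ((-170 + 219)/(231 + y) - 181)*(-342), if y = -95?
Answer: 4200957/68 ≈ 61779.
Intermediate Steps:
((-170 + 219)/(231 + y) - 181)*(-342) = ((-170 + 219)/(231 - 95) - 181)*(-342) = (49/136 - 181)*(-342) = -24567/136*(-342) = 4200957/68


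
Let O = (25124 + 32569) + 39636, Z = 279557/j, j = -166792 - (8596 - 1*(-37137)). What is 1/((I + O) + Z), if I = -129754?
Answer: -212525/6891402682 ≈ -3.0839e-5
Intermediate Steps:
j = -212525 (j = -166792 - (8596 + 37137) = -166792 - 1*45733 = -166792 - 45733 = -212525)
Z = -279557/212525 (Z = 279557/(-212525) = 279557*(-1/212525) = -279557/212525 ≈ -1.3154)
O = 97329 (O = 57693 + 39636 = 97329)
1/((I + O) + Z) = 1/((-129754 + 97329) - 279557/212525) = 1/(-32425 - 279557/212525) = 1/(-6891402682/212525) = -212525/6891402682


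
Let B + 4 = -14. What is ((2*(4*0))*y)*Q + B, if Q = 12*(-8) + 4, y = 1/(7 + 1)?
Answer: -18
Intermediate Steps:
y = ⅛ (y = 1/8 = ⅛ ≈ 0.12500)
B = -18 (B = -4 - 14 = -18)
Q = -92 (Q = -96 + 4 = -92)
((2*(4*0))*y)*Q + B = ((2*(4*0))*(⅛))*(-92) - 18 = ((2*0)*(⅛))*(-92) - 18 = (0*(⅛))*(-92) - 18 = 0*(-92) - 18 = 0 - 18 = -18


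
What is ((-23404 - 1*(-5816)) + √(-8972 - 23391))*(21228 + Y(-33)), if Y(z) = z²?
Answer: -392511396 + 22317*I*√32363 ≈ -3.9251e+8 + 4.0148e+6*I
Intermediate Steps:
((-23404 - 1*(-5816)) + √(-8972 - 23391))*(21228 + Y(-33)) = ((-23404 - 1*(-5816)) + √(-8972 - 23391))*(21228 + (-33)²) = ((-23404 + 5816) + √(-32363))*(21228 + 1089) = (-17588 + I*√32363)*22317 = -392511396 + 22317*I*√32363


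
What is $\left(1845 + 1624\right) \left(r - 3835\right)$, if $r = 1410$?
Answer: $-8412325$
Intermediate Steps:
$\left(1845 + 1624\right) \left(r - 3835\right) = \left(1845 + 1624\right) \left(1410 - 3835\right) = 3469 \left(-2425\right) = -8412325$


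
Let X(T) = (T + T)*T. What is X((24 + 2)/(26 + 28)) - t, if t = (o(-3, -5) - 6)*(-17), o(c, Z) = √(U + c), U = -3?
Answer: -74020/729 + 17*I*√6 ≈ -101.54 + 41.641*I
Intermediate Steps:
o(c, Z) = √(-3 + c)
X(T) = 2*T² (X(T) = (2*T)*T = 2*T²)
t = 102 - 17*I*√6 (t = (√(-3 - 3) - 6)*(-17) = (√(-6) - 6)*(-17) = (I*√6 - 6)*(-17) = (-6 + I*√6)*(-17) = 102 - 17*I*√6 ≈ 102.0 - 41.641*I)
X((24 + 2)/(26 + 28)) - t = 2*((24 + 2)/(26 + 28))² - (102 - 17*I*√6) = 2*(26/54)² + (-102 + 17*I*√6) = 2*(26*(1/54))² + (-102 + 17*I*√6) = 2*(13/27)² + (-102 + 17*I*√6) = 2*(169/729) + (-102 + 17*I*√6) = 338/729 + (-102 + 17*I*√6) = -74020/729 + 17*I*√6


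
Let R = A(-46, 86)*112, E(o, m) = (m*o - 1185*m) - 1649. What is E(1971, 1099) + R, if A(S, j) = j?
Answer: 871797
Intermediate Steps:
E(o, m) = -1649 - 1185*m + m*o (E(o, m) = (-1185*m + m*o) - 1649 = -1649 - 1185*m + m*o)
R = 9632 (R = 86*112 = 9632)
E(1971, 1099) + R = (-1649 - 1185*1099 + 1099*1971) + 9632 = (-1649 - 1302315 + 2166129) + 9632 = 862165 + 9632 = 871797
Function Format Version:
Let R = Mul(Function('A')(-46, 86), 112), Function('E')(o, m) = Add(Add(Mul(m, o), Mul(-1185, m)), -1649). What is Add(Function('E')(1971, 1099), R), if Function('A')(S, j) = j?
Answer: 871797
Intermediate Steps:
Function('E')(o, m) = Add(-1649, Mul(-1185, m), Mul(m, o)) (Function('E')(o, m) = Add(Add(Mul(-1185, m), Mul(m, o)), -1649) = Add(-1649, Mul(-1185, m), Mul(m, o)))
R = 9632 (R = Mul(86, 112) = 9632)
Add(Function('E')(1971, 1099), R) = Add(Add(-1649, Mul(-1185, 1099), Mul(1099, 1971)), 9632) = Add(Add(-1649, -1302315, 2166129), 9632) = Add(862165, 9632) = 871797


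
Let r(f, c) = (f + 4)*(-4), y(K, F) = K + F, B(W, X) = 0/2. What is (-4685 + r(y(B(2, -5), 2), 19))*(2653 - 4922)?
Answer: 10684721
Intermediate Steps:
B(W, X) = 0 (B(W, X) = 0*(½) = 0)
y(K, F) = F + K
r(f, c) = -16 - 4*f (r(f, c) = (4 + f)*(-4) = -16 - 4*f)
(-4685 + r(y(B(2, -5), 2), 19))*(2653 - 4922) = (-4685 + (-16 - 4*(2 + 0)))*(2653 - 4922) = (-4685 + (-16 - 4*2))*(-2269) = (-4685 + (-16 - 8))*(-2269) = (-4685 - 24)*(-2269) = -4709*(-2269) = 10684721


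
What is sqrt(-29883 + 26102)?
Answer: I*sqrt(3781) ≈ 61.49*I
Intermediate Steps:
sqrt(-29883 + 26102) = sqrt(-3781) = I*sqrt(3781)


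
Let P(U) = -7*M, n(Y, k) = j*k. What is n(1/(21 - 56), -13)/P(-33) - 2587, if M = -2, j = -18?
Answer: -17992/7 ≈ -2570.3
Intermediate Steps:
n(Y, k) = -18*k
P(U) = 14 (P(U) = -7*(-2) = 14)
n(1/(21 - 56), -13)/P(-33) - 2587 = -18*(-13)/14 - 2587 = 234*(1/14) - 2587 = 117/7 - 2587 = -17992/7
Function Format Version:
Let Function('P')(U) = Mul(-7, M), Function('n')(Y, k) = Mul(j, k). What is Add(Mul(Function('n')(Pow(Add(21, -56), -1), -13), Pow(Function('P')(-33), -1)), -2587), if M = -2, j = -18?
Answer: Rational(-17992, 7) ≈ -2570.3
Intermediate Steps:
Function('n')(Y, k) = Mul(-18, k)
Function('P')(U) = 14 (Function('P')(U) = Mul(-7, -2) = 14)
Add(Mul(Function('n')(Pow(Add(21, -56), -1), -13), Pow(Function('P')(-33), -1)), -2587) = Add(Mul(Mul(-18, -13), Pow(14, -1)), -2587) = Add(Mul(234, Rational(1, 14)), -2587) = Add(Rational(117, 7), -2587) = Rational(-17992, 7)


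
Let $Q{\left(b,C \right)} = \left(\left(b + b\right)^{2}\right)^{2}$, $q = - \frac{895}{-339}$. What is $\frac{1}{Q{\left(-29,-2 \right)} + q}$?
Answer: $\frac{339}{3836293039} \approx 8.8367 \cdot 10^{-8}$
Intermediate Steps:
$q = \frac{895}{339}$ ($q = \left(-895\right) \left(- \frac{1}{339}\right) = \frac{895}{339} \approx 2.6401$)
$Q{\left(b,C \right)} = 16 b^{4}$ ($Q{\left(b,C \right)} = \left(\left(2 b\right)^{2}\right)^{2} = \left(4 b^{2}\right)^{2} = 16 b^{4}$)
$\frac{1}{Q{\left(-29,-2 \right)} + q} = \frac{1}{16 \left(-29\right)^{4} + \frac{895}{339}} = \frac{1}{16 \cdot 707281 + \frac{895}{339}} = \frac{1}{11316496 + \frac{895}{339}} = \frac{1}{\frac{3836293039}{339}} = \frac{339}{3836293039}$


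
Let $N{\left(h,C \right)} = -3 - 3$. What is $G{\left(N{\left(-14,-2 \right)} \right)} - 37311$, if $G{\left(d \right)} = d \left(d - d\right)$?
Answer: $-37311$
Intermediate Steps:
$N{\left(h,C \right)} = -6$
$G{\left(d \right)} = 0$ ($G{\left(d \right)} = d 0 = 0$)
$G{\left(N{\left(-14,-2 \right)} \right)} - 37311 = 0 - 37311 = -37311$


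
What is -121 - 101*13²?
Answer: -17190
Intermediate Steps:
-121 - 101*13² = -121 - 101*169 = -121 - 17069 = -17190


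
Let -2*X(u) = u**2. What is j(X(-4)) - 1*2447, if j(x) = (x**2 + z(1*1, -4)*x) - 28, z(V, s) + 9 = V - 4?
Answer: -2315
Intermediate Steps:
z(V, s) = -13 + V (z(V, s) = -9 + (V - 4) = -9 + (-4 + V) = -13 + V)
X(u) = -u**2/2
j(x) = -28 + x**2 - 12*x (j(x) = (x**2 + (-13 + 1*1)*x) - 28 = (x**2 + (-13 + 1)*x) - 28 = (x**2 - 12*x) - 28 = -28 + x**2 - 12*x)
j(X(-4)) - 1*2447 = (-28 + (-1/2*(-4)**2)**2 - (-6)*(-4)**2) - 1*2447 = (-28 + (-1/2*16)**2 - (-6)*16) - 2447 = (-28 + (-8)**2 - 12*(-8)) - 2447 = (-28 + 64 + 96) - 2447 = 132 - 2447 = -2315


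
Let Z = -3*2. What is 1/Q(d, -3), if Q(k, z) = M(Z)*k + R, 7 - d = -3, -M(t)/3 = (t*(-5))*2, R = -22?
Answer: -1/1822 ≈ -0.00054885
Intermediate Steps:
Z = -6
M(t) = 30*t (M(t) = -3*t*(-5)*2 = -3*(-5*t)*2 = -(-30)*t = 30*t)
d = 10 (d = 7 - 1*(-3) = 7 + 3 = 10)
Q(k, z) = -22 - 180*k (Q(k, z) = (30*(-6))*k - 22 = -180*k - 22 = -22 - 180*k)
1/Q(d, -3) = 1/(-22 - 180*10) = 1/(-22 - 1800) = 1/(-1822) = -1/1822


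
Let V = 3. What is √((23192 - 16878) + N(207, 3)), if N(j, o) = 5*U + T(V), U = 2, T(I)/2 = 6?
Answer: 24*√11 ≈ 79.599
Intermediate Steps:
T(I) = 12 (T(I) = 2*6 = 12)
N(j, o) = 22 (N(j, o) = 5*2 + 12 = 10 + 12 = 22)
√((23192 - 16878) + N(207, 3)) = √((23192 - 16878) + 22) = √(6314 + 22) = √6336 = 24*√11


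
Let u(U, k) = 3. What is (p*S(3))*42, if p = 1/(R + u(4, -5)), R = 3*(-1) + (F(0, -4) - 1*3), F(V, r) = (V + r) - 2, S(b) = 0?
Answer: 0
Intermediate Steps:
F(V, r) = -2 + V + r
R = -12 (R = 3*(-1) + ((-2 + 0 - 4) - 1*3) = -3 + (-6 - 3) = -3 - 9 = -12)
p = -⅑ (p = 1/(-12 + 3) = 1/(-9) = -⅑ ≈ -0.11111)
(p*S(3))*42 = -⅑*0*42 = 0*42 = 0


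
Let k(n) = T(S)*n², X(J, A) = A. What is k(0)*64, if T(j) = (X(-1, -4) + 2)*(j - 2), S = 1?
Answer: 0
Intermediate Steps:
T(j) = 4 - 2*j (T(j) = (-4 + 2)*(j - 2) = -2*(-2 + j) = 4 - 2*j)
k(n) = 2*n² (k(n) = (4 - 2*1)*n² = (4 - 2)*n² = 2*n²)
k(0)*64 = (2*0²)*64 = (2*0)*64 = 0*64 = 0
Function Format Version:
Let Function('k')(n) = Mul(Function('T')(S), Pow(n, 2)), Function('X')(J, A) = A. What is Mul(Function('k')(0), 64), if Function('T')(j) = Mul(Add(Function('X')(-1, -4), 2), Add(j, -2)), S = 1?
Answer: 0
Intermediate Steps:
Function('T')(j) = Add(4, Mul(-2, j)) (Function('T')(j) = Mul(Add(-4, 2), Add(j, -2)) = Mul(-2, Add(-2, j)) = Add(4, Mul(-2, j)))
Function('k')(n) = Mul(2, Pow(n, 2)) (Function('k')(n) = Mul(Add(4, Mul(-2, 1)), Pow(n, 2)) = Mul(Add(4, -2), Pow(n, 2)) = Mul(2, Pow(n, 2)))
Mul(Function('k')(0), 64) = Mul(Mul(2, Pow(0, 2)), 64) = Mul(Mul(2, 0), 64) = Mul(0, 64) = 0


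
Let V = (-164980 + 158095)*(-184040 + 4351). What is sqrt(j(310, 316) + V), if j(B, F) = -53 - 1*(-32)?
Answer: 2*sqrt(309289686) ≈ 35173.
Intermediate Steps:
j(B, F) = -21 (j(B, F) = -53 + 32 = -21)
V = 1237158765 (V = -6885*(-179689) = 1237158765)
sqrt(j(310, 316) + V) = sqrt(-21 + 1237158765) = sqrt(1237158744) = 2*sqrt(309289686)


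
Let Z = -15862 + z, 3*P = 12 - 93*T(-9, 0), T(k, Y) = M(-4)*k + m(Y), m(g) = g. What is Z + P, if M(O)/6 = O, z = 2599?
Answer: -19955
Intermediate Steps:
M(O) = 6*O
T(k, Y) = Y - 24*k (T(k, Y) = (6*(-4))*k + Y = -24*k + Y = Y - 24*k)
P = -6692 (P = (12 - 93*(0 - 24*(-9)))/3 = (12 - 93*(0 + 216))/3 = (12 - 93*216)/3 = (12 - 20088)/3 = (⅓)*(-20076) = -6692)
Z = -13263 (Z = -15862 + 2599 = -13263)
Z + P = -13263 - 6692 = -19955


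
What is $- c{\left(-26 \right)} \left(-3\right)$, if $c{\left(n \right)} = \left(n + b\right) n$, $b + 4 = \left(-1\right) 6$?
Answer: $2808$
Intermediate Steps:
$b = -10$ ($b = -4 - 6 = -10$)
$c{\left(n \right)} = n \left(-10 + n\right)$ ($c{\left(n \right)} = \left(n - 10\right) n = \left(-10 + n\right) n = n \left(-10 + n\right)$)
$- c{\left(-26 \right)} \left(-3\right) = - - 26 \left(-10 - 26\right) \left(-3\right) = - \left(-26\right) \left(-36\right) \left(-3\right) = - 936 \left(-3\right) = \left(-1\right) \left(-2808\right) = 2808$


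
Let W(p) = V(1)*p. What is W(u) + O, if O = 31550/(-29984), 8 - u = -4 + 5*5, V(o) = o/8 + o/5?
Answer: -395581/74960 ≈ -5.2772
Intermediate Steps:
V(o) = 13*o/40 (V(o) = o*(⅛) + o*(⅕) = o/8 + o/5 = 13*o/40)
u = -13 (u = 8 - (-4 + 5*5) = 8 - (-4 + 25) = 8 - 1*21 = 8 - 21 = -13)
O = -15775/14992 (O = 31550*(-1/29984) = -15775/14992 ≈ -1.0522)
W(p) = 13*p/40 (W(p) = ((13/40)*1)*p = 13*p/40)
W(u) + O = (13/40)*(-13) - 15775/14992 = -169/40 - 15775/14992 = -395581/74960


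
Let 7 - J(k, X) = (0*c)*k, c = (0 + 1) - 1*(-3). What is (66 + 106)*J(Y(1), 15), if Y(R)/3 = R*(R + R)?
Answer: 1204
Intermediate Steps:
Y(R) = 6*R² (Y(R) = 3*(R*(R + R)) = 3*(R*(2*R)) = 3*(2*R²) = 6*R²)
c = 4 (c = 1 + 3 = 4)
J(k, X) = 7 (J(k, X) = 7 - 0*4*k = 7 - 0*k = 7 - 1*0 = 7 + 0 = 7)
(66 + 106)*J(Y(1), 15) = (66 + 106)*7 = 172*7 = 1204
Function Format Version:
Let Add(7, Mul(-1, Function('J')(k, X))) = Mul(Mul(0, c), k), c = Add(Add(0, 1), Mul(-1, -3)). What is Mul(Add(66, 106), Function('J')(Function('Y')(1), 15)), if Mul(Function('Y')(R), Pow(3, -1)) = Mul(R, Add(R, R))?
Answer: 1204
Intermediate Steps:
Function('Y')(R) = Mul(6, Pow(R, 2)) (Function('Y')(R) = Mul(3, Mul(R, Add(R, R))) = Mul(3, Mul(R, Mul(2, R))) = Mul(3, Mul(2, Pow(R, 2))) = Mul(6, Pow(R, 2)))
c = 4 (c = Add(1, 3) = 4)
Function('J')(k, X) = 7 (Function('J')(k, X) = Add(7, Mul(-1, Mul(Mul(0, 4), k))) = Add(7, Mul(-1, Mul(0, k))) = Add(7, Mul(-1, 0)) = Add(7, 0) = 7)
Mul(Add(66, 106), Function('J')(Function('Y')(1), 15)) = Mul(Add(66, 106), 7) = Mul(172, 7) = 1204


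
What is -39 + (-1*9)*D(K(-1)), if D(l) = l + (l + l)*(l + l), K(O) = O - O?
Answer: -39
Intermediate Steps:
K(O) = 0
D(l) = l + 4*l**2 (D(l) = l + (2*l)*(2*l) = l + 4*l**2)
-39 + (-1*9)*D(K(-1)) = -39 + (-1*9)*(0*(1 + 4*0)) = -39 - 0*(1 + 0) = -39 - 0 = -39 - 9*0 = -39 + 0 = -39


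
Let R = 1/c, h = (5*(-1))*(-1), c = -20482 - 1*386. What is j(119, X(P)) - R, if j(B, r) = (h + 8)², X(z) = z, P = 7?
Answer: 3526693/20868 ≈ 169.00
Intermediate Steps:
c = -20868 (c = -20482 - 386 = -20868)
h = 5 (h = -5*(-1) = 5)
R = -1/20868 (R = 1/(-20868) = -1/20868 ≈ -4.7920e-5)
j(B, r) = 169 (j(B, r) = (5 + 8)² = 13² = 169)
j(119, X(P)) - R = 169 - 1*(-1/20868) = 169 + 1/20868 = 3526693/20868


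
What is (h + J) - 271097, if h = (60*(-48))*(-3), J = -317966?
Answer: -580423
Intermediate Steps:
h = 8640 (h = -2880*(-3) = 8640)
(h + J) - 271097 = (8640 - 317966) - 271097 = -309326 - 271097 = -580423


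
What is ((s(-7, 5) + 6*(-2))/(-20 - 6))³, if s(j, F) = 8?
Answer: 8/2197 ≈ 0.0036413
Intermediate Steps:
((s(-7, 5) + 6*(-2))/(-20 - 6))³ = ((8 + 6*(-2))/(-20 - 6))³ = ((8 - 12)/(-26))³ = (-4*(-1/26))³ = (2/13)³ = 8/2197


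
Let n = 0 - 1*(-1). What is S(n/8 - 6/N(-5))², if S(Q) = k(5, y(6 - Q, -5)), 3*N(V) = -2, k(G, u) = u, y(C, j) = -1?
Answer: 1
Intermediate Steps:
N(V) = -⅔ (N(V) = (⅓)*(-2) = -⅔)
n = 1 (n = 0 + 1 = 1)
S(Q) = -1
S(n/8 - 6/N(-5))² = (-1)² = 1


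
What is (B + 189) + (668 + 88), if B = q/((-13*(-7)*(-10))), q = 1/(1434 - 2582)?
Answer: 987222601/1044680 ≈ 945.00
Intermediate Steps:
q = -1/1148 (q = 1/(-1148) = -1/1148 ≈ -0.00087108)
B = 1/1044680 (B = -1/(1148*(-13*(-7)*(-10))) = -1/(1148*(91*(-10))) = -1/1148/(-910) = -1/1148*(-1/910) = 1/1044680 ≈ 9.5723e-7)
(B + 189) + (668 + 88) = (1/1044680 + 189) + (668 + 88) = 197444521/1044680 + 756 = 987222601/1044680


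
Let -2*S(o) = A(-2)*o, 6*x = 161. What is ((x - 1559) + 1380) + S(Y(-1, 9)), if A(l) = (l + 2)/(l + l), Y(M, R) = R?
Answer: -913/6 ≈ -152.17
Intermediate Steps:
x = 161/6 (x = (1/6)*161 = 161/6 ≈ 26.833)
A(l) = (2 + l)/(2*l) (A(l) = (2 + l)/((2*l)) = (2 + l)*(1/(2*l)) = (2 + l)/(2*l))
S(o) = 0 (S(o) = -(1/2)*(2 - 2)/(-2)*o/2 = -(1/2)*(-1/2)*0*o/2 = -0*o = -1/2*0 = 0)
((x - 1559) + 1380) + S(Y(-1, 9)) = ((161/6 - 1559) + 1380) + 0 = (-9193/6 + 1380) + 0 = -913/6 + 0 = -913/6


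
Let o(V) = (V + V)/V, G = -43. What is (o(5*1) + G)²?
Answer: 1681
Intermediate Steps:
o(V) = 2 (o(V) = (2*V)/V = 2)
(o(5*1) + G)² = (2 - 43)² = (-41)² = 1681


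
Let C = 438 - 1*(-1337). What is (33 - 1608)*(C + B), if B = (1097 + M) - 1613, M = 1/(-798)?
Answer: -75351075/38 ≈ -1.9829e+6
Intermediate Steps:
M = -1/798 ≈ -0.0012531
C = 1775 (C = 438 + 1337 = 1775)
B = -411769/798 (B = (1097 - 1/798) - 1613 = 875405/798 - 1613 = -411769/798 ≈ -516.00)
(33 - 1608)*(C + B) = (33 - 1608)*(1775 - 411769/798) = -1575*1004681/798 = -75351075/38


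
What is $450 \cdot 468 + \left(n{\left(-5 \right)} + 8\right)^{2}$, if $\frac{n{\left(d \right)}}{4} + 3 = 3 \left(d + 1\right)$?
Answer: $213304$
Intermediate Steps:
$n{\left(d \right)} = 12 d$ ($n{\left(d \right)} = -12 + 4 \cdot 3 \left(d + 1\right) = -12 + 4 \cdot 3 \left(1 + d\right) = -12 + 4 \left(3 + 3 d\right) = -12 + \left(12 + 12 d\right) = 12 d$)
$450 \cdot 468 + \left(n{\left(-5 \right)} + 8\right)^{2} = 450 \cdot 468 + \left(12 \left(-5\right) + 8\right)^{2} = 210600 + \left(-60 + 8\right)^{2} = 210600 + \left(-52\right)^{2} = 210600 + 2704 = 213304$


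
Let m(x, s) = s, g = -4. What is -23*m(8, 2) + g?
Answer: -50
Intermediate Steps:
-23*m(8, 2) + g = -23*2 - 4 = -46 - 4 = -50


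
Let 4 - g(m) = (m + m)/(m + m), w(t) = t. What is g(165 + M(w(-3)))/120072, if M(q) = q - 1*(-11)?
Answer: 1/40024 ≈ 2.4985e-5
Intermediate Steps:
M(q) = 11 + q (M(q) = q + 11 = 11 + q)
g(m) = 3 (g(m) = 4 - (m + m)/(m + m) = 4 - 2*m/(2*m) = 4 - 2*m*1/(2*m) = 4 - 1*1 = 4 - 1 = 3)
g(165 + M(w(-3)))/120072 = 3/120072 = 3*(1/120072) = 1/40024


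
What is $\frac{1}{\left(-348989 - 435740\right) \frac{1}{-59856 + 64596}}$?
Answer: $- \frac{4740}{784729} \approx -0.0060403$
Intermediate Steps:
$\frac{1}{\left(-348989 - 435740\right) \frac{1}{-59856 + 64596}} = \frac{1}{\left(-784729\right) \frac{1}{4740}} = \frac{1}{- \frac{784729}{4740}} = - \frac{4740}{784729}$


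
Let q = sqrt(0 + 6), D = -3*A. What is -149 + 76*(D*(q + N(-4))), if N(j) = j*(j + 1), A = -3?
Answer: 8059 + 684*sqrt(6) ≈ 9734.5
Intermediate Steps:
D = 9 (D = -3*(-3) = 9)
q = sqrt(6) ≈ 2.4495
N(j) = j*(1 + j)
-149 + 76*(D*(q + N(-4))) = -149 + 76*(9*(sqrt(6) - 4*(1 - 4))) = -149 + 76*(9*(sqrt(6) - 4*(-3))) = -149 + 76*(9*(sqrt(6) + 12)) = -149 + 76*(9*(12 + sqrt(6))) = -149 + 76*(108 + 9*sqrt(6)) = -149 + (8208 + 684*sqrt(6)) = 8059 + 684*sqrt(6)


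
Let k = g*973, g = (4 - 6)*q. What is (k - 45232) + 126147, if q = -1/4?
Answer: 162803/2 ≈ 81402.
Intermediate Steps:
q = -1/4 (q = -1*1/4 = -1/4 ≈ -0.25000)
g = 1/2 (g = (4 - 6)*(-1/4) = -2*(-1/4) = 1/2 ≈ 0.50000)
k = 973/2 (k = (1/2)*973 = 973/2 ≈ 486.50)
(k - 45232) + 126147 = (973/2 - 45232) + 126147 = -89491/2 + 126147 = 162803/2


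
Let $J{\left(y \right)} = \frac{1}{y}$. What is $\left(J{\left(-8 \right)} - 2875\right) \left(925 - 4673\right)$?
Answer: $\frac{21551937}{2} \approx 1.0776 \cdot 10^{7}$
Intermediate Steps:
$\left(J{\left(-8 \right)} - 2875\right) \left(925 - 4673\right) = \left(\frac{1}{-8} - 2875\right) \left(925 - 4673\right) = \left(- \frac{1}{8} - 2875\right) \left(-3748\right) = \left(- \frac{23001}{8}\right) \left(-3748\right) = \frac{21551937}{2}$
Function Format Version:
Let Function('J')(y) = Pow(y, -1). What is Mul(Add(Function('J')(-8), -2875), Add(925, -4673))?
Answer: Rational(21551937, 2) ≈ 1.0776e+7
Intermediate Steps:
Mul(Add(Function('J')(-8), -2875), Add(925, -4673)) = Mul(Add(Pow(-8, -1), -2875), Add(925, -4673)) = Mul(Add(Rational(-1, 8), -2875), -3748) = Mul(Rational(-23001, 8), -3748) = Rational(21551937, 2)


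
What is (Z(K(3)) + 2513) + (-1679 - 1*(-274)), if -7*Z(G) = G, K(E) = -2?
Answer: 7758/7 ≈ 1108.3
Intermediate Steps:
Z(G) = -G/7
(Z(K(3)) + 2513) + (-1679 - 1*(-274)) = (-1/7*(-2) + 2513) + (-1679 - 1*(-274)) = (2/7 + 2513) + (-1679 + 274) = 17593/7 - 1405 = 7758/7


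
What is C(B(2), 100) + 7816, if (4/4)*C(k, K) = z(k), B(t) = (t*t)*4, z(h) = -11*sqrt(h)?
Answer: 7772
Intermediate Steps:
B(t) = 4*t**2 (B(t) = t**2*4 = 4*t**2)
C(k, K) = -11*sqrt(k)
C(B(2), 100) + 7816 = -11*sqrt(4*2**2) + 7816 = -11*sqrt(4*4) + 7816 = -11*sqrt(16) + 7816 = -11*4 + 7816 = -44 + 7816 = 7772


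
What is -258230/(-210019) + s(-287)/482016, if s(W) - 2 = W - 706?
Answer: 124262862851/101232518304 ≈ 1.2275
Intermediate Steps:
s(W) = -704 + W (s(W) = 2 + (W - 706) = 2 + (-706 + W) = -704 + W)
-258230/(-210019) + s(-287)/482016 = -258230/(-210019) + (-704 - 287)/482016 = -258230*(-1/210019) - 991*1/482016 = 258230/210019 - 991/482016 = 124262862851/101232518304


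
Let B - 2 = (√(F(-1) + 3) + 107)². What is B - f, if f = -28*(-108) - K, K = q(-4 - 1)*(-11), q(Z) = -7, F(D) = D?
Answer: 8506 + 214*√2 ≈ 8808.6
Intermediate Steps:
K = 77 (K = -7*(-11) = 77)
B = 2 + (107 + √2)² (B = 2 + (√(-1 + 3) + 107)² = 2 + (√2 + 107)² = 2 + (107 + √2)² ≈ 11756.)
f = 2947 (f = -28*(-108) - 1*77 = 3024 - 77 = 2947)
B - f = (11453 + 214*√2) - 1*2947 = (11453 + 214*√2) - 2947 = 8506 + 214*√2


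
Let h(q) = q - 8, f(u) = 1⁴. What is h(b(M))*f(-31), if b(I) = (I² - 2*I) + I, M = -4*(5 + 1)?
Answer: 592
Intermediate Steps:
f(u) = 1
M = -24 (M = -4*6 = -24)
b(I) = I² - I
h(q) = -8 + q
h(b(M))*f(-31) = (-8 - 24*(-1 - 24))*1 = (-8 - 24*(-25))*1 = (-8 + 600)*1 = 592*1 = 592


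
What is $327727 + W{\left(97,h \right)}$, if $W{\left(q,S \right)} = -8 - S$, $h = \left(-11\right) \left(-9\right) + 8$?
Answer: $327612$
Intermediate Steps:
$h = 107$ ($h = 99 + 8 = 107$)
$327727 + W{\left(97,h \right)} = 327727 - 115 = 327612$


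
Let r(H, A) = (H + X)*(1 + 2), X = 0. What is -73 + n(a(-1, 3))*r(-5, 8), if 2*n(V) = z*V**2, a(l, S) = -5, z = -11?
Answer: 3979/2 ≈ 1989.5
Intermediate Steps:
r(H, A) = 3*H (r(H, A) = (H + 0)*(1 + 2) = H*3 = 3*H)
n(V) = -11*V**2/2 (n(V) = (-11*V**2)/2 = -11*V**2/2)
-73 + n(a(-1, 3))*r(-5, 8) = -73 + (-11/2*(-5)**2)*(3*(-5)) = -73 - 11/2*25*(-15) = -73 - 275/2*(-15) = -73 + 4125/2 = 3979/2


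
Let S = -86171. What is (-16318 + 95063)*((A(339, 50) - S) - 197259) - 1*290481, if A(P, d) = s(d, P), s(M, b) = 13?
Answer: -8746891356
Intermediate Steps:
A(P, d) = 13
(-16318 + 95063)*((A(339, 50) - S) - 197259) - 1*290481 = (-16318 + 95063)*((13 - 1*(-86171)) - 197259) - 1*290481 = 78745*((13 + 86171) - 197259) - 290481 = 78745*(86184 - 197259) - 290481 = 78745*(-111075) - 290481 = -8746600875 - 290481 = -8746891356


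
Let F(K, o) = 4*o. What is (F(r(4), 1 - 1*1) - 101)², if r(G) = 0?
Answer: 10201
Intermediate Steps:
(F(r(4), 1 - 1*1) - 101)² = (4*(1 - 1*1) - 101)² = (4*(1 - 1) - 101)² = (4*0 - 101)² = (0 - 101)² = (-101)² = 10201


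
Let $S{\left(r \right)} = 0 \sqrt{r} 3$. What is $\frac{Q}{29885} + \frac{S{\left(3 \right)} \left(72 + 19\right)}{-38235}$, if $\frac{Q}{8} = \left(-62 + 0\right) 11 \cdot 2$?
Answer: $- \frac{10912}{29885} \approx -0.36513$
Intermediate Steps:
$S{\left(r \right)} = 0$ ($S{\left(r \right)} = 0 \cdot 3 = 0$)
$Q = -10912$ ($Q = 8 \left(-62 + 0\right) 11 \cdot 2 = 8 \left(\left(-62\right) 22\right) = 8 \left(-1364\right) = -10912$)
$\frac{Q}{29885} + \frac{S{\left(3 \right)} \left(72 + 19\right)}{-38235} = - \frac{10912}{29885} + \frac{0 \left(72 + 19\right)}{-38235} = \left(-10912\right) \frac{1}{29885} + 0 \cdot 91 \left(- \frac{1}{38235}\right) = - \frac{10912}{29885} + 0 \left(- \frac{1}{38235}\right) = - \frac{10912}{29885} + 0 = - \frac{10912}{29885}$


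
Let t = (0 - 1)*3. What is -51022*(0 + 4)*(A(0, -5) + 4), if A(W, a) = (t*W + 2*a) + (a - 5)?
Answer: 3265408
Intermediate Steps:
t = -3 (t = -1*3 = -3)
A(W, a) = -5 - 3*W + 3*a (A(W, a) = (-3*W + 2*a) + (a - 5) = (-3*W + 2*a) + (-5 + a) = -5 - 3*W + 3*a)
-51022*(0 + 4)*(A(0, -5) + 4) = -51022*(0 + 4)*((-5 - 3*0 + 3*(-5)) + 4) = -51022*4*((-5 + 0 - 15) + 4) = -51022*4*(-20 + 4) = -51022*4*(-16) = -51022*(-64) = -25511*(-128) = 3265408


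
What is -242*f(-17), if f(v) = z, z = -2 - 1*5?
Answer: 1694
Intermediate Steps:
z = -7 (z = -2 - 5 = -7)
f(v) = -7
-242*f(-17) = -242*(-7) = 1694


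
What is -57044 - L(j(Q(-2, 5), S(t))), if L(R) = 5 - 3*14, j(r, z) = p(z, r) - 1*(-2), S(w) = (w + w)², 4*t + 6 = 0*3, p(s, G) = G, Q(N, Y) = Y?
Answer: -57007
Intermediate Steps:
t = -3/2 (t = -3/2 + (0*3)/4 = -3/2 + (¼)*0 = -3/2 + 0 = -3/2 ≈ -1.5000)
S(w) = 4*w² (S(w) = (2*w)² = 4*w²)
j(r, z) = 2 + r (j(r, z) = r - 1*(-2) = r + 2 = 2 + r)
L(R) = -37 (L(R) = 5 - 42 = -37)
-57044 - L(j(Q(-2, 5), S(t))) = -57044 - 1*(-37) = -57044 + 37 = -57007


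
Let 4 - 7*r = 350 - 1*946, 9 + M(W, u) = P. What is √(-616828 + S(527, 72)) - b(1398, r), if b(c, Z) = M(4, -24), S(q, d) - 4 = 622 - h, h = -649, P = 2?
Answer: 7 + I*√615553 ≈ 7.0 + 784.57*I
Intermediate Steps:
M(W, u) = -7 (M(W, u) = -9 + 2 = -7)
S(q, d) = 1275 (S(q, d) = 4 + (622 - 1*(-649)) = 4 + (622 + 649) = 4 + 1271 = 1275)
r = 600/7 (r = 4/7 - (350 - 1*946)/7 = 4/7 - (350 - 946)/7 = 4/7 - ⅐*(-596) = 4/7 + 596/7 = 600/7 ≈ 85.714)
b(c, Z) = -7
√(-616828 + S(527, 72)) - b(1398, r) = √(-616828 + 1275) - 1*(-7) = √(-615553) + 7 = I*√615553 + 7 = 7 + I*√615553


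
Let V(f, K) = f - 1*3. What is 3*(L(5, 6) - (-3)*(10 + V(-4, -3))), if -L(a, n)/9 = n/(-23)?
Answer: 783/23 ≈ 34.043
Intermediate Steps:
L(a, n) = 9*n/23 (L(a, n) = -9*n/(-23) = -9*n*(-1)/23 = -(-9)*n/23 = 9*n/23)
V(f, K) = -3 + f (V(f, K) = f - 3 = -3 + f)
3*(L(5, 6) - (-3)*(10 + V(-4, -3))) = 3*((9/23)*6 - (-3)*(10 + (-3 - 4))) = 3*(54/23 - (-3)*(10 - 7)) = 3*(54/23 - (-3)*3) = 3*(54/23 - 1*(-9)) = 3*(54/23 + 9) = 3*(261/23) = 783/23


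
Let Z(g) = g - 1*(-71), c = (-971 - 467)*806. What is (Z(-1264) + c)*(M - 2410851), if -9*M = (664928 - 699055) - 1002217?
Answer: 7990563850205/3 ≈ 2.6635e+12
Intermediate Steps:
c = -1159028 (c = -1438*806 = -1159028)
Z(g) = 71 + g (Z(g) = g + 71 = 71 + g)
M = 345448/3 (M = -((664928 - 699055) - 1002217)/9 = -(-34127 - 1002217)/9 = -1/9*(-1036344) = 345448/3 ≈ 1.1515e+5)
(Z(-1264) + c)*(M - 2410851) = ((71 - 1264) - 1159028)*(345448/3 - 2410851) = (-1193 - 1159028)*(-6887105/3) = -1160221*(-6887105/3) = 7990563850205/3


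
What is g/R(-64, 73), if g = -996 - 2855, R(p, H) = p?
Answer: 3851/64 ≈ 60.172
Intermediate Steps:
g = -3851
g/R(-64, 73) = -3851/(-64) = -3851*(-1/64) = 3851/64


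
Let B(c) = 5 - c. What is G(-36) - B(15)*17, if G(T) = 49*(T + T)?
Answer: -3358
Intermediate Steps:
G(T) = 98*T (G(T) = 49*(2*T) = 98*T)
G(-36) - B(15)*17 = 98*(-36) - (5 - 1*15)*17 = -3528 - (5 - 15)*17 = -3528 - (-10)*17 = -3528 - 1*(-170) = -3528 + 170 = -3358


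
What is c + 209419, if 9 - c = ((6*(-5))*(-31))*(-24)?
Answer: 231748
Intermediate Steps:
c = 22329 (c = 9 - (6*(-5))*(-31)*(-24) = 9 - (-30*(-31))*(-24) = 9 - 930*(-24) = 9 - 1*(-22320) = 9 + 22320 = 22329)
c + 209419 = 22329 + 209419 = 231748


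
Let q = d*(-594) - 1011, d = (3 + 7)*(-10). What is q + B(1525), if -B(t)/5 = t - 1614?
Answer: 58834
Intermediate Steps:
d = -100 (d = 10*(-10) = -100)
B(t) = 8070 - 5*t (B(t) = -5*(t - 1614) = -5*(-1614 + t) = 8070 - 5*t)
q = 58389 (q = -100*(-594) - 1011 = 59400 - 1011 = 58389)
q + B(1525) = 58389 + (8070 - 5*1525) = 58389 + (8070 - 7625) = 58389 + 445 = 58834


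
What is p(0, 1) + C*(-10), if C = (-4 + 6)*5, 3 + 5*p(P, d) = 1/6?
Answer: -3017/30 ≈ -100.57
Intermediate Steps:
p(P, d) = -17/30 (p(P, d) = -3/5 + (1/5)/6 = -3/5 + (1/5)*(1/6) = -3/5 + 1/30 = -17/30)
C = 10 (C = 2*5 = 10)
p(0, 1) + C*(-10) = -17/30 + 10*(-10) = -17/30 - 100 = -3017/30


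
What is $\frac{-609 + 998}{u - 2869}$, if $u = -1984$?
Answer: $- \frac{389}{4853} \approx -0.080157$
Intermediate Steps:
$\frac{-609 + 998}{u - 2869} = \frac{-609 + 998}{-1984 - 2869} = \frac{389}{-4853} = 389 \left(- \frac{1}{4853}\right) = - \frac{389}{4853}$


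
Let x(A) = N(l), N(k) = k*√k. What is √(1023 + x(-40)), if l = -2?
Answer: √(1023 - 2*I*√2) ≈ 31.984 - 0.04422*I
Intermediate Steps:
N(k) = k^(3/2)
x(A) = -2*I*√2 (x(A) = (-2)^(3/2) = -2*I*√2)
√(1023 + x(-40)) = √(1023 - 2*I*√2)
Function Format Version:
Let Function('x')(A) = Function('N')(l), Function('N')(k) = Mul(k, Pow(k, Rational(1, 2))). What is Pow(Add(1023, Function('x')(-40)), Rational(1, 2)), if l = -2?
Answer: Pow(Add(1023, Mul(-2, I, Pow(2, Rational(1, 2)))), Rational(1, 2)) ≈ Add(31.984, Mul(-0.04422, I))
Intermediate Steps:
Function('N')(k) = Pow(k, Rational(3, 2))
Function('x')(A) = Mul(-2, I, Pow(2, Rational(1, 2))) (Function('x')(A) = Pow(-2, Rational(3, 2)) = Mul(-2, I, Pow(2, Rational(1, 2))))
Pow(Add(1023, Function('x')(-40)), Rational(1, 2)) = Pow(Add(1023, Mul(-2, I, Pow(2, Rational(1, 2)))), Rational(1, 2))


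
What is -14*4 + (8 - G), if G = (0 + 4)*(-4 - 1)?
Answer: -28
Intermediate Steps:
G = -20 (G = 4*(-5) = -20)
-14*4 + (8 - G) = -14*4 + (8 - 1*(-20)) = -56 + (8 + 20) = -56 + 28 = -28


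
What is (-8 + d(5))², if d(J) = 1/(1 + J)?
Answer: 2209/36 ≈ 61.361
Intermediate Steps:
(-8 + d(5))² = (-8 + 1/(1 + 5))² = (-8 + 1/6)² = (-8 + ⅙)² = (-47/6)² = 2209/36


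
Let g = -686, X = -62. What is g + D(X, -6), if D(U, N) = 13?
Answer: -673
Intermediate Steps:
g + D(X, -6) = -686 + 13 = -673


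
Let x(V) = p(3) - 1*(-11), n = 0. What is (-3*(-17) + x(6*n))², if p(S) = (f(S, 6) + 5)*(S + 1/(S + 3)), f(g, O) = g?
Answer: 68644/9 ≈ 7627.1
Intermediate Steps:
p(S) = (5 + S)*(S + 1/(3 + S)) (p(S) = (S + 5)*(S + 1/(S + 3)) = (5 + S)*(S + 1/(3 + S)))
x(V) = 109/3 (x(V) = (5 + 3³ + 8*3² + 16*3)/(3 + 3) - 1*(-11) = (5 + 27 + 8*9 + 48)/6 + 11 = (5 + 27 + 72 + 48)/6 + 11 = (⅙)*152 + 11 = 76/3 + 11 = 109/3)
(-3*(-17) + x(6*n))² = (-3*(-17) + 109/3)² = (51 + 109/3)² = (262/3)² = 68644/9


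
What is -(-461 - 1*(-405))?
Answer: 56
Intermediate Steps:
-(-461 - 1*(-405)) = -(-461 + 405) = -1*(-56) = 56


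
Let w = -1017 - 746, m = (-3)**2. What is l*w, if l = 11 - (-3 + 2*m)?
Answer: 7052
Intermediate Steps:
m = 9
l = -4 (l = 11 - (-3 + 2*9) = 11 - (-3 + 18) = 11 - 1*15 = 11 - 15 = -4)
w = -1763
l*w = -4*(-1763) = 7052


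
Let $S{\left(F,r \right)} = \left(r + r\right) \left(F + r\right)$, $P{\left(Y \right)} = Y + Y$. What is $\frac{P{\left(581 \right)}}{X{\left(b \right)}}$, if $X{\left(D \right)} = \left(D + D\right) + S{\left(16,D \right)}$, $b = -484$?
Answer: $\frac{581}{226028} \approx 0.0025705$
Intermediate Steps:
$P{\left(Y \right)} = 2 Y$
$S{\left(F,r \right)} = 2 r \left(F + r\right)$
$X{\left(D \right)} = 2 D + 2 D \left(16 + D\right)$ ($X{\left(D \right)} = \left(D + D\right) + 2 D \left(16 + D\right) = 2 D + 2 D \left(16 + D\right)$)
$\frac{P{\left(581 \right)}}{X{\left(b \right)}} = \frac{2 \cdot 581}{2 \left(-484\right) \left(17 - 484\right)} = \frac{1162}{2 \left(-484\right) \left(-467\right)} = \frac{1162}{452056} = 1162 \cdot \frac{1}{452056} = \frac{581}{226028}$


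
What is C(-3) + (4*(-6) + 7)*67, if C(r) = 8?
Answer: -1131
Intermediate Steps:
C(-3) + (4*(-6) + 7)*67 = 8 + (4*(-6) + 7)*67 = 8 + (-24 + 7)*67 = 8 - 17*67 = 8 - 1139 = -1131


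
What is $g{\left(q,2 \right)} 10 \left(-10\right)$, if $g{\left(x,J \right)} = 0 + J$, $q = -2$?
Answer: $-200$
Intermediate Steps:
$g{\left(x,J \right)} = J$
$g{\left(q,2 \right)} 10 \left(-10\right) = 2 \cdot 10 \left(-10\right) = 20 \left(-10\right) = -200$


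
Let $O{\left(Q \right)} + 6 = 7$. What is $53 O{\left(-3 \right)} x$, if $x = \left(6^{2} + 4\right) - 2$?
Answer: $2014$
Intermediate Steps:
$x = 38$ ($x = \left(36 + 4\right) - 2 = 40 - 2 = 38$)
$O{\left(Q \right)} = 1$ ($O{\left(Q \right)} = -6 + 7 = 1$)
$53 O{\left(-3 \right)} x = 53 \cdot 1 \cdot 38 = 53 \cdot 38 = 2014$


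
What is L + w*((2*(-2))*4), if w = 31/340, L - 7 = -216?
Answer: -17889/85 ≈ -210.46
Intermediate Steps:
L = -209 (L = 7 - 216 = -209)
w = 31/340 (w = 31*(1/340) = 31/340 ≈ 0.091177)
L + w*((2*(-2))*4) = -209 + 31*((2*(-2))*4)/340 = -209 + 31*(-4*4)/340 = -209 + (31/340)*(-16) = -209 - 124/85 = -17889/85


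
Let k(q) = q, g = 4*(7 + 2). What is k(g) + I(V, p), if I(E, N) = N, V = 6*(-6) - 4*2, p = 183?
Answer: 219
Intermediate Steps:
g = 36 (g = 4*9 = 36)
V = -44 (V = -36 - 8 = -44)
k(g) + I(V, p) = 36 + 183 = 219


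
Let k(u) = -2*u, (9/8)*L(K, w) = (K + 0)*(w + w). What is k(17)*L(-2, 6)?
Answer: 2176/3 ≈ 725.33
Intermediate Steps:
L(K, w) = 16*K*w/9 (L(K, w) = 8*((K + 0)*(w + w))/9 = 8*(K*(2*w))/9 = 8*(2*K*w)/9 = 16*K*w/9)
k(17)*L(-2, 6) = (-2*17)*((16/9)*(-2)*6) = -34*(-64/3) = 2176/3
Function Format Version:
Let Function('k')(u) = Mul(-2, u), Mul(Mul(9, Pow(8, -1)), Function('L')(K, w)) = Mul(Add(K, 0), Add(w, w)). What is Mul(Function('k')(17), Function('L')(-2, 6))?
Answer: Rational(2176, 3) ≈ 725.33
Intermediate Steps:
Function('L')(K, w) = Mul(Rational(16, 9), K, w) (Function('L')(K, w) = Mul(Rational(8, 9), Mul(Add(K, 0), Add(w, w))) = Mul(Rational(8, 9), Mul(K, Mul(2, w))) = Mul(Rational(8, 9), Mul(2, K, w)) = Mul(Rational(16, 9), K, w))
Mul(Function('k')(17), Function('L')(-2, 6)) = Mul(Mul(-2, 17), Mul(Rational(16, 9), -2, 6)) = Mul(-34, Rational(-64, 3)) = Rational(2176, 3)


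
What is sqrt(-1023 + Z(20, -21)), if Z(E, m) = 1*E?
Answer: I*sqrt(1003) ≈ 31.67*I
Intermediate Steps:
Z(E, m) = E
sqrt(-1023 + Z(20, -21)) = sqrt(-1023 + 20) = sqrt(-1003) = I*sqrt(1003)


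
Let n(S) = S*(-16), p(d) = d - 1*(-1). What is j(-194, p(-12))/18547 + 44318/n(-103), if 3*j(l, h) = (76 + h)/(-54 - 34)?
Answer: 6781215707/252165012 ≈ 26.892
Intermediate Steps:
p(d) = 1 + d (p(d) = d + 1 = 1 + d)
j(l, h) = -19/66 - h/264 (j(l, h) = ((76 + h)/(-54 - 34))/3 = ((76 + h)/(-88))/3 = ((76 + h)*(-1/88))/3 = (-19/22 - h/88)/3 = -19/66 - h/264)
n(S) = -16*S
j(-194, p(-12))/18547 + 44318/n(-103) = (-19/66 - (1 - 12)/264)/18547 + 44318/((-16*(-103))) = (-19/66 - 1/264*(-11))*(1/18547) + 44318/1648 = (-19/66 + 1/24)*(1/18547) + 44318*(1/1648) = -65/264*1/18547 + 22159/824 = -65/4896408 + 22159/824 = 6781215707/252165012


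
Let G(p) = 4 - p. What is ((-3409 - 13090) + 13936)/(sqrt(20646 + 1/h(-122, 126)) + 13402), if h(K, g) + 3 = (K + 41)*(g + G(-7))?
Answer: -381277518600/1993481833801 + 179410*sqrt(519141561)/1993481833801 ≈ -0.18921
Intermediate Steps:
h(K, g) = -3 + (11 + g)*(41 + K) (h(K, g) = -3 + (K + 41)*(g + (4 - 1*(-7))) = -3 + (41 + K)*(g + (4 + 7)) = -3 + (41 + K)*(g + 11) = -3 + (41 + K)*(11 + g) = -3 + (11 + g)*(41 + K))
((-3409 - 13090) + 13936)/(sqrt(20646 + 1/h(-122, 126)) + 13402) = ((-3409 - 13090) + 13936)/(sqrt(20646 + 1/(448 + 11*(-122) + 41*126 - 122*126)) + 13402) = (-16499 + 13936)/(sqrt(20646 + 1/(448 - 1342 + 5166 - 15372)) + 13402) = -2563/(sqrt(20646 + 1/(-11100)) + 13402) = -2563/(sqrt(20646 - 1/11100) + 13402) = -2563/(sqrt(229170599/11100) + 13402) = -2563/(7*sqrt(519141561)/1110 + 13402) = -2563/(13402 + 7*sqrt(519141561)/1110)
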